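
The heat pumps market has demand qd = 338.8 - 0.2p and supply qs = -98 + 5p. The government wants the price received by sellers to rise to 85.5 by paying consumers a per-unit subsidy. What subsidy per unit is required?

Required subsidy s = 39 per unit

At a seller price of 85.5, quantity supplied is -98 + 5·85.5 = 329.5.
Buyers absorb 329.5 only when they pay pb with 338.8 − 0.2·pb = 329.5, i.e. pb = 46.5.
s = ps − pb = 85.5 − 46.5 = 39.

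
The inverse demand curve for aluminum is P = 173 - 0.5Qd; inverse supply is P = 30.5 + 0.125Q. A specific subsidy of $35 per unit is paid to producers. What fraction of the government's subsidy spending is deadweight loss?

DWL / government spending = 7/71

Pre-subsidy: 173 - 0.5Q = 30.5 + 0.125Q gives Q* = 228 and P* = 59.
With the subsidy, sellers receive Ps = Pb + 35 for each unit, where Pb is the price buyers pay.
On the curves, Pb = 173 - 0.5Q and Ps = 30.5 + 0.125Q; the wedge Ps − Pb = 35 gives 30.5 + 0.125Q − (173 - 0.5Q) = 35, so Q' = 284.
Then Pb = 173 − 0.5·284 = 31 and Ps = 30.5 + 0.125·284 = 66.
ΔCS = ½(228 + 284)(59 − 31) = 7168; ΔPS = ½(228 + 284)(66 − 59) = 1792.
Government spending = 35 × 284 = 9940.
DWL = ½ × 35 × (284 − 228) = 980; fraction = 980 / 9940 = 7/71.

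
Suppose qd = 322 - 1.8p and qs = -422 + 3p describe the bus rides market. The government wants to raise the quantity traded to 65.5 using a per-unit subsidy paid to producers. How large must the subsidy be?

At q = 65.5, invert demand for the buyer price: pb = (322 − 65.5)/1.8 = 142.5; invert supply for the seller price: ps = (65.5 − (-422))/3 = 162.5.
The subsidy must fill the gap: s = ps − pb = 162.5 − 142.5 = 20.

Required subsidy s = 20 per unit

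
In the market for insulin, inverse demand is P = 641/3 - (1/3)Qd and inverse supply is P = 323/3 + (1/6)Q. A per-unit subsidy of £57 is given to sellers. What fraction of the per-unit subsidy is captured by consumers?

Consumer share = 2/3

Pre-subsidy: 641/3 - (1/3)Q = 323/3 + (1/6)Q gives Q* = 212 and P* = 143.
With the subsidy, sellers receive Ps = Pb + 57 for each unit, where Pb is the price buyers pay.
On the curves, Pb = 641/3 - (1/3)Q and Ps = 323/3 + (1/6)Q; the wedge Ps − Pb = 57 gives 323/3 + (1/6)Q − (641/3 - (1/3)Q) = 57, so Q' = 326.
Then Pb = 641/3 − (1/3)·326 = 105 and Ps = 323/3 + (1/6)·326 = 162.
Buyers' price falls by P* − Pb = 143 − 105 = 38; sellers' price rises by Ps − P* = 162 − 143 = 19.
So consumers capture 38/57 = 2/3 of each unit of subsidy.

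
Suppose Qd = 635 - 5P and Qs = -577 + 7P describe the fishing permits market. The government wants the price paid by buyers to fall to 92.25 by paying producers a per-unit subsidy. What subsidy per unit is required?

At a buyer price of 92.25, quantity demanded is 635 − 5·92.25 = 173.75.
Sellers supply 173.75 only when they receive Ps with -577 + 7·Ps = 173.75, i.e. Ps = 107.25.
s = Ps − Pb = 107.25 − 92.25 = 15.

Required subsidy s = 15 per unit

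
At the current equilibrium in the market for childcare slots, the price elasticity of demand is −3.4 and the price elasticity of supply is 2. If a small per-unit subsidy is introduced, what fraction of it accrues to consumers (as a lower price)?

For a small subsidy around the equilibrium, the benefit split depends on the relative slopes, which at a point are proportional to the elasticities.
Buyer share = εs/(εs + |εd|) = 2/(2 + 3.4) = 10/27; seller share = |εd|/(εs + |εd|) = 17/27.

Consumer share = 10/27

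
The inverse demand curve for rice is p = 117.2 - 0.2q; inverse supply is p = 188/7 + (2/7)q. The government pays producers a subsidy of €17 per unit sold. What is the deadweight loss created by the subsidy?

Pre-subsidy: 117.2 - 0.2q = 188/7 + (2/7)q gives q* = 186 and p* = 80.
With the subsidy, sellers receive ps = pb + 17 for each unit, where pb is the price buyers pay.
On the curves, pb = 117.2 - 0.2q and ps = 188/7 + (2/7)q; the wedge ps − pb = 17 gives 188/7 + (2/7)q − (117.2 - 0.2q) = 17, so q' = 221.
Then pb = 117.2 − 0.2·221 = 73 and ps = 188/7 + (2/7)·221 = 90.
The subsidy expands output by 221 − 186 = 35 past the efficient level; on those units the gap between marginal cost and willingness to pay runs from 0 up to 17.
DWL = ½ × 17 × 35 = 297.5.

Deadweight loss = €297.5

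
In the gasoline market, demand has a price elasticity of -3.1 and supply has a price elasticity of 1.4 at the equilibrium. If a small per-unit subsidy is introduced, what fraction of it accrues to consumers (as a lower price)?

For a small subsidy around the equilibrium, the benefit split depends on the relative slopes, which at a point are proportional to the elasticities.
Buyer share = εs/(εs + |εd|) = 1.4/(1.4 + 3.1) = 14/45; seller share = |εd|/(εs + |εd|) = 31/45.

Consumer share = 14/45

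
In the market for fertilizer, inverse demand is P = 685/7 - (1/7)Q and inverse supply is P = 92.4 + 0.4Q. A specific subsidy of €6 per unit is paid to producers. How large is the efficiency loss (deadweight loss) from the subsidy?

Pre-subsidy: 685/7 - (1/7)Q = 92.4 + 0.4Q gives Q* = 191/19 and P* = 1832/19.
With the subsidy, sellers receive Ps = Pb + 6 for each unit, where Pb is the price buyers pay.
On the curves, Pb = 685/7 - (1/7)Q and Ps = 92.4 + 0.4Q; the wedge Ps − Pb = 6 gives 92.4 + 0.4Q − (685/7 - (1/7)Q) = 6, so Q' = 401/19.
Then Pb = 685/7 − (1/7)·(401/19) = 1802/19 and Ps = 92.4 + 0.4·(401/19) = 1916/19.
The subsidy expands output by 401/19 − 191/19 = 210/19 past the efficient level; on those units the gap between marginal cost and willingness to pay runs from 0 up to 6.
DWL = ½ × 6 × 210/19 = 630/19.

Deadweight loss = 630/19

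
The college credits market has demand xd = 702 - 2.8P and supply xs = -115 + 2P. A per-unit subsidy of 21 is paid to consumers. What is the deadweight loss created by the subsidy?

Deadweight loss = 257.25

Pre-subsidy: 702 - 2.8P = -115 + 2P gives P* = 4085/24, x* = 2705/12.
With the rebate, buyers effectively pay Pb = Ps − 21, where Ps is the price sellers receive.
Demand in terms of Ps becomes xd = 702 − 2.8(Ps − 21) = 760.8 - 2.8Ps. Setting this equal to supply: 760.8 - 2.8Ps = -115 + 2Ps, so Ps = 4379/24.
Buyers pay Pb = 4379/24 − 21 = 3875/24; x' = -115 + 2·(4379/24) = 2999/12.
The subsidy expands output by 2999/12 − 2705/12 = 24.5 past the efficient level; on those units the gap between marginal cost and willingness to pay runs from 0 up to 21.
DWL = ½ × 21 × 24.5 = 257.25.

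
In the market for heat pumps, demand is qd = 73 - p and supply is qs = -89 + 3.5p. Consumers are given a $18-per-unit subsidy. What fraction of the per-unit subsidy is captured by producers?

Producer share = 2/9

Pre-subsidy: 73 - p = -89 + 3.5p gives p* = 36, q* = 37.
With the rebate, buyers effectively pay pb = ps − 18, where ps is the price sellers receive.
Demand in terms of ps becomes qd = 73 − 1(ps − 18) = 91 - ps. Setting this equal to supply: 91 - ps = -89 + 3.5ps, so ps = 40.
Buyers pay pb = 40 − 18 = 22; q' = -89 + 3.5·40 = 51.
Buyers' price falls by p* − pb = 36 − 22 = 14; sellers' price rises by ps − p* = 40 − 36 = 4.
So producers capture 4/18 = 2/9 of each unit of subsidy.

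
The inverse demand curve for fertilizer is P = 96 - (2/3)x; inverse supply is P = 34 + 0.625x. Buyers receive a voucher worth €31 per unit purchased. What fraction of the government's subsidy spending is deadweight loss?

DWL / government spending = 1/6

Pre-subsidy: 96 - (2/3)x = 34 + 0.625x gives x* = 48 and P* = 64.
With the rebate, buyers effectively pay Pb = Ps − 31, where Ps is the price sellers receive.
On the curves, Pb = 96 - (2/3)x and Ps = 34 + 0.625x; the wedge Ps − Pb = 31 gives 34 + 0.625x − (96 - (2/3)x) = 31, so x' = 72.
Then Pb = 96 − (2/3)·72 = 48 and Ps = 34 + 0.625·72 = 79.
ΔCS = ½(48 + 72)(64 − 48) = 960; ΔPS = ½(48 + 72)(79 − 64) = 900.
Government spending = 31 × 72 = 2232.
DWL = ½ × 31 × (72 − 48) = 372; fraction = 372 / 2232 = 1/6.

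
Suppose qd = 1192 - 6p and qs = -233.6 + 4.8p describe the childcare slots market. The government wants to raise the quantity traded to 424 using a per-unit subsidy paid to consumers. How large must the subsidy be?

At q = 424, invert demand for the buyer price: pb = (1192 − 424)/6 = 128; invert supply for the seller price: ps = (424 − (-233.6))/4.8 = 137.
The subsidy must fill the gap: s = ps − pb = 137 − 128 = 9.

Required subsidy s = 9 per unit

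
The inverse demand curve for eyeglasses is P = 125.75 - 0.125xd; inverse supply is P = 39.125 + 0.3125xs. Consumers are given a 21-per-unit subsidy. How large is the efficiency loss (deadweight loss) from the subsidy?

Pre-subsidy: 125.75 - 0.125x = 39.125 + 0.3125x gives x* = 198 and P* = 101.
With the rebate, buyers effectively pay Pb = Ps − 21, where Ps is the price sellers receive.
On the curves, Pb = 125.75 - 0.125x and Ps = 39.125 + 0.3125x; the wedge Ps − Pb = 21 gives 39.125 + 0.3125x − (125.75 - 0.125x) = 21, so x' = 246.
Then Pb = 125.75 − 0.125·246 = 95 and Ps = 39.125 + 0.3125·246 = 116.
The subsidy expands output by 246 − 198 = 48 past the efficient level; on those units the gap between marginal cost and willingness to pay runs from 0 up to 21.
DWL = ½ × 21 × 48 = 504.

Deadweight loss = 504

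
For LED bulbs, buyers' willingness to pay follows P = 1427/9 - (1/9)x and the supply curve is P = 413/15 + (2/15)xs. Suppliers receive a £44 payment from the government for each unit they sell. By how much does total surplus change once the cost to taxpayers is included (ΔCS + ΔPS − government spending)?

Net change in total surplus = -£3960

Pre-subsidy: 1427/9 - (1/9)x = 413/15 + (2/15)x gives x* = 536 and P* = 99.
With the subsidy, sellers receive Ps = Pb + 44 for each unit, where Pb is the price buyers pay.
On the curves, Pb = 1427/9 - (1/9)x and Ps = 413/15 + (2/15)x; the wedge Ps − Pb = 44 gives 413/15 + (2/15)x − (1427/9 - (1/9)x) = 44, so x' = 716.
Then Pb = 1427/9 − (1/9)·716 = 79 and Ps = 413/15 + (2/15)·716 = 123.
ΔCS = ½(536 + 716)(99 − 79) = 12520; ΔPS = ½(536 + 716)(123 − 99) = 15024.
Government spending = 44 × 716 = 31504.
Net change = 12520 + 15024 − 31504 = -3960. The loss equals the DWL triangle ½·44·180.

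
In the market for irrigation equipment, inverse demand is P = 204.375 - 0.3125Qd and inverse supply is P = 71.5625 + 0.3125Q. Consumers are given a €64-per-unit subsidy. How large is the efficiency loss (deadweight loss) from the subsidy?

Deadweight loss = €3276.8

Pre-subsidy: 204.375 - 0.3125Q = 71.5625 + 0.3125Q gives Q* = 212.5 and P* = 137.96875.
With the rebate, buyers effectively pay Pb = Ps − 64, where Ps is the price sellers receive.
On the curves, Pb = 204.375 - 0.3125Q and Ps = 71.5625 + 0.3125Q; the wedge Ps − Pb = 64 gives 71.5625 + 0.3125Q − (204.375 - 0.3125Q) = 64, so Q' = 314.9.
Then Pb = 204.375 − 0.3125·314.9 = 105.96875 and Ps = 71.5625 + 0.3125·314.9 = 169.96875.
The subsidy expands output by 314.9 − 212.5 = 102.4 past the efficient level; on those units the gap between marginal cost and willingness to pay runs from 0 up to 64.
DWL = ½ × 64 × 102.4 = 3276.8.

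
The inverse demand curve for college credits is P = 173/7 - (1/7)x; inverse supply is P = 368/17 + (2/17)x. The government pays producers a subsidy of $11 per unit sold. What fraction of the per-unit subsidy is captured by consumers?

Consumer share = 17/31

Pre-subsidy: 173/7 - (1/7)x = 368/17 + (2/17)x gives x* = 365/31 and P* = 714/31.
With the subsidy, sellers receive Ps = Pb + 11 for each unit, where Pb is the price buyers pay.
On the curves, Pb = 173/7 - (1/7)x and Ps = 368/17 + (2/17)x; the wedge Ps − Pb = 11 gives 368/17 + (2/17)x − (173/7 - (1/7)x) = 11, so x' = 54.
Then Pb = 173/7 − (1/7)·54 = 17 and Ps = 368/17 + (2/17)·54 = 28.
Buyers' price falls by P* − Pb = 714/31 − 17 = 187/31; sellers' price rises by Ps − P* = 28 − 714/31 = 154/31.
So consumers capture (187/31)/11 = 17/31 of each unit of subsidy.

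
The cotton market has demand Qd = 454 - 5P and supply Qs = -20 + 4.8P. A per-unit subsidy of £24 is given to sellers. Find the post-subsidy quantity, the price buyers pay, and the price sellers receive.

Pre-subsidy: 454 - 5P = -20 + 4.8P gives P* = 2370/49, Q* = 10396/49.
With the subsidy, sellers receive Ps = Pb + 24 for each unit, where Pb is the price buyers pay.
Supply in terms of Pb becomes Qs = -20 + 4.8(Pb + 24) = 95.2 + 4.8Pb. Setting this equal to demand: 454 - 5Pb = 95.2 + 4.8Pb, so Pb = 1794/49.
Sellers receive Ps = 1794/49 + 24 = 2970/49; Q' = 454 − 5·(1794/49) = 13276/49.

Q' = 13276/49; buyers pay 1794/49; sellers receive 2970/49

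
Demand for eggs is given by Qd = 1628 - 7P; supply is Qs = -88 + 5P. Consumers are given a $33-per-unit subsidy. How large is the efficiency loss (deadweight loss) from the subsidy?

Pre-subsidy: 1628 - 7P = -88 + 5P gives P* = 143, Q* = 627.
With the rebate, buyers effectively pay Pb = Ps − 33, where Ps is the price sellers receive.
Demand in terms of Ps becomes Qd = 1628 − 7(Ps − 33) = 1859 - 7Ps. Setting this equal to supply: 1859 - 7Ps = -88 + 5Ps, so Ps = 162.25.
Buyers pay Pb = 162.25 − 33 = 129.25; Q' = -88 + 5·162.25 = 723.25.
The subsidy expands output by 723.25 − 627 = 96.25 past the efficient level; on those units the gap between marginal cost and willingness to pay runs from 0 up to 33.
DWL = ½ × 33 × 96.25 = 1588.125.

Deadweight loss = $1588.125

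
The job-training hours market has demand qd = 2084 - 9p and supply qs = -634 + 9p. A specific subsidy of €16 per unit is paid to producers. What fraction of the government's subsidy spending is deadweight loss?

DWL / government spending = 36/797

Pre-subsidy: 2084 - 9p = -634 + 9p gives p* = 151, q* = 725.
With the subsidy, sellers receive ps = pb + 16 for each unit, where pb is the price buyers pay.
Supply in terms of pb becomes qs = -634 + 9(pb + 16) = -490 + 9pb. Setting this equal to demand: 2084 - 9pb = -490 + 9pb, so pb = 143.
Sellers receive ps = 143 + 16 = 159; q' = 2084 − 9·143 = 797.
ΔCS = ½(725 + 797)(151 − 143) = 6088; ΔPS = ½(725 + 797)(159 − 151) = 6088.
Government spending = 16 × 797 = 12752.
DWL = ½ × 16 × (797 − 725) = 576; fraction = 576 / 12752 = 36/797.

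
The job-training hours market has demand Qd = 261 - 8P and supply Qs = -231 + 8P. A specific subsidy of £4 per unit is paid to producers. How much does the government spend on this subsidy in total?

Pre-subsidy: 261 - 8P = -231 + 8P gives P* = 30.75, Q* = 15.
With the subsidy, sellers receive Ps = Pb + 4 for each unit, where Pb is the price buyers pay.
Supply in terms of Pb becomes Qs = -231 + 8(Pb + 4) = -199 + 8Pb. Setting this equal to demand: 261 - 8Pb = -199 + 8Pb, so Pb = 28.75.
Sellers receive Ps = 28.75 + 4 = 32.75; Q' = 261 − 8·28.75 = 31.
Government outlay = subsidy × quantity = 4 × 31 = 124.

Government cost = £124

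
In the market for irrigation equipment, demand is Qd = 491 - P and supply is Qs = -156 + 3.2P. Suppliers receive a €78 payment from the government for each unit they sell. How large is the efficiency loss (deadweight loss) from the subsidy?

Pre-subsidy: 491 - P = -156 + 3.2P gives P* = 3235/21, Q* = 7076/21.
With the subsidy, sellers receive Ps = Pb + 78 for each unit, where Pb is the price buyers pay.
Supply in terms of Pb becomes Qs = -156 + 3.2(Pb + 78) = 93.6 + 3.2Pb. Setting this equal to demand: 491 - Pb = 93.6 + 3.2Pb, so Pb = 1987/21.
Sellers receive Ps = 1987/21 + 78 = 3625/21; Q' = 491 − 1·(1987/21) = 8324/21.
The subsidy expands output by 8324/21 − 7076/21 = 416/7 past the efficient level; on those units the gap between marginal cost and willingness to pay runs from 0 up to 78.
DWL = ½ × 78 × 416/7 = 16224/7.

Deadweight loss = 16224/7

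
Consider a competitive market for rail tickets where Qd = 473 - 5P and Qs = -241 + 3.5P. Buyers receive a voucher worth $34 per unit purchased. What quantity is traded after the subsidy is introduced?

Pre-subsidy: 473 - 5P = -241 + 3.5P gives P* = 84, Q* = 53.
With the rebate, buyers effectively pay Pb = Ps − 34, where Ps is the price sellers receive.
Demand in terms of Ps becomes Qd = 473 − 5(Ps − 34) = 643 - 5Ps. Setting this equal to supply: 643 - 5Ps = -241 + 3.5Ps, so Ps = 104.
Buyers pay Pb = 104 − 34 = 70; Q' = -241 + 3.5·104 = 123.

Q' = 123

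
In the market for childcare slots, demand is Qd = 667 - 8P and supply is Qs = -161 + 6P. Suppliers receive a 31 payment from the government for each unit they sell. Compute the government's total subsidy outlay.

Government cost = 65131/7

Pre-subsidy: 667 - 8P = -161 + 6P gives P* = 414/7, Q* = 1357/7.
With the subsidy, sellers receive Ps = Pb + 31 for each unit, where Pb is the price buyers pay.
Supply in terms of Pb becomes Qs = -161 + 6(Pb + 31) = 25 + 6Pb. Setting this equal to demand: 667 - 8Pb = 25 + 6Pb, so Pb = 321/7.
Sellers receive Ps = 321/7 + 31 = 538/7; Q' = 667 − 8·(321/7) = 2101/7.
Government outlay = subsidy × quantity = 31 × 2101/7 = 65131/7.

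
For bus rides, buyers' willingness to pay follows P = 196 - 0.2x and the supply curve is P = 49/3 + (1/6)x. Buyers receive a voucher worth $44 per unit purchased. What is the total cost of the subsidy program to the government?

Government cost = $26840

Pre-subsidy: 196 - 0.2x = 49/3 + (1/6)x gives x* = 490 and P* = 98.
With the rebate, buyers effectively pay Pb = Ps − 44, where Ps is the price sellers receive.
On the curves, Pb = 196 - 0.2x and Ps = 49/3 + (1/6)x; the wedge Ps − Pb = 44 gives 49/3 + (1/6)x − (196 - 0.2x) = 44, so x' = 610.
Then Pb = 196 − 0.2·610 = 74 and Ps = 49/3 + (1/6)·610 = 118.
Government outlay = subsidy × quantity = 44 × 610 = 26840.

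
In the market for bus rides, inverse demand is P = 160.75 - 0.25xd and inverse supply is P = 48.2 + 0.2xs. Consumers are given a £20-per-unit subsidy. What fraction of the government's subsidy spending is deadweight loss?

DWL / government spending = 200/2651

Pre-subsidy: 160.75 - 0.25x = 48.2 + 0.2x gives x* = 2251/9 and P* = 884/9.
With the rebate, buyers effectively pay Pb = Ps − 20, where Ps is the price sellers receive.
On the curves, Pb = 160.75 - 0.25x and Ps = 48.2 + 0.2x; the wedge Ps − Pb = 20 gives 48.2 + 0.2x − (160.75 - 0.25x) = 20, so x' = 2651/9.
Then Pb = 160.75 − 0.25·(2651/9) = 784/9 and Ps = 48.2 + 0.2·(2651/9) = 964/9.
ΔCS = ½(2251/9 + 2651/9)(884/9 − 784/9) = 81700/27; ΔPS = ½(2251/9 + 2651/9)(964/9 − 884/9) = 65360/27.
Government spending = 20 × 2651/9 = 53020/9.
DWL = ½ × 20 × (2651/9 − 2251/9) = 4000/9; fraction = (4000/9) / (53020/9) = 200/2651.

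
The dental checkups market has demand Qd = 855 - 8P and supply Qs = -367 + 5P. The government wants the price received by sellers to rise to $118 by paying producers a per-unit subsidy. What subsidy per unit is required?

At a seller price of 118, quantity supplied is -367 + 5·118 = 223.
Buyers absorb 223 only when they pay Pb with 855 − 8·Pb = 223, i.e. Pb = 79.
s = Ps − Pb = 118 − 79 = 39.

Required subsidy s = $39 per unit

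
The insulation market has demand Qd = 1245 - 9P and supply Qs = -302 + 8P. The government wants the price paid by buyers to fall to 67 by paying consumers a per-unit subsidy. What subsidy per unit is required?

At a buyer price of 67, quantity demanded is 1245 − 9·67 = 642.
Sellers supply 642 only when they receive Ps with -302 + 8·Ps = 642, i.e. Ps = 118.
s = Ps − Pb = 118 − 67 = 51.

Required subsidy s = 51 per unit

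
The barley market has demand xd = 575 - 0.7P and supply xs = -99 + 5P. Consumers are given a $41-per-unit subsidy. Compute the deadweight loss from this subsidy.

Deadweight loss = 58835/114

Pre-subsidy: 575 - 0.7P = -99 + 5P gives P* = 6740/57, x* = 28057/57.
With the rebate, buyers effectively pay Pb = Ps − 41, where Ps is the price sellers receive.
Demand in terms of Ps becomes xd = 575 − 0.7(Ps − 41) = 603.7 - 0.7Ps. Setting this equal to supply: 603.7 - 0.7Ps = -99 + 5Ps, so Ps = 7027/57.
Buyers pay Pb = 7027/57 − 41 = 4690/57; x' = -99 + 5·(7027/57) = 29492/57.
The subsidy expands output by 29492/57 − 28057/57 = 1435/57 past the efficient level; on those units the gap between marginal cost and willingness to pay runs from 0 up to 41.
DWL = ½ × 41 × 1435/57 = 58835/114.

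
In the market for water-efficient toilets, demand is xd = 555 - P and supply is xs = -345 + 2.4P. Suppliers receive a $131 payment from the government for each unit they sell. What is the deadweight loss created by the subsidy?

Pre-subsidy: 555 - P = -345 + 2.4P gives P* = 4500/17, x* = 4935/17.
With the subsidy, sellers receive Ps = Pb + 131 for each unit, where Pb is the price buyers pay.
Supply in terms of Pb becomes xs = -345 + 2.4(Pb + 131) = -30.6 + 2.4Pb. Setting this equal to demand: 555 - Pb = -30.6 + 2.4Pb, so Pb = 2928/17.
Sellers receive Ps = 2928/17 + 131 = 5155/17; x' = 555 − 1·(2928/17) = 6507/17.
The subsidy expands output by 6507/17 − 4935/17 = 1572/17 past the efficient level; on those units the gap between marginal cost and willingness to pay runs from 0 up to 131.
DWL = ½ × 131 × 1572/17 = 102966/17.

Deadweight loss = 102966/17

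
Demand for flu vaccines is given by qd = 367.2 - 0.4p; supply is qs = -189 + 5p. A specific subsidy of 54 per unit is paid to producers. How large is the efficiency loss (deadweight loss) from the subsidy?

Deadweight loss = 540

Pre-subsidy: 367.2 - 0.4p = -189 + 5p gives p* = 103, q* = 326.
With the subsidy, sellers receive ps = pb + 54 for each unit, where pb is the price buyers pay.
Supply in terms of pb becomes qs = -189 + 5(pb + 54) = 81 + 5pb. Setting this equal to demand: 367.2 - 0.4pb = 81 + 5pb, so pb = 53.
Sellers receive ps = 53 + 54 = 107; q' = 367.2 − 0.4·53 = 346.
The subsidy expands output by 346 − 326 = 20 past the efficient level; on those units the gap between marginal cost and willingness to pay runs from 0 up to 54.
DWL = ½ × 54 × 20 = 540.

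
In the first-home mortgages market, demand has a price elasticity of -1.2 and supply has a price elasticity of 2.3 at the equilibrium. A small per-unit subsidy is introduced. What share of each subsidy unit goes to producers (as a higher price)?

For a small subsidy around the equilibrium, the benefit split depends on the relative slopes, which at a point are proportional to the elasticities.
Buyer share = εs/(εs + |εd|) = 2.3/(2.3 + 1.2) = 23/35; seller share = |εd|/(εs + |εd|) = 12/35.
So producers capture 12/35 of the subsidy.

Producer share = 12/35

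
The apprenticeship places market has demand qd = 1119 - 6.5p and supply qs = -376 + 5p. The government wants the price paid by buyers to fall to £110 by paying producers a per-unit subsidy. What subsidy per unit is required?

Required subsidy s = £46 per unit

At a buyer price of 110, quantity demanded is 1119 − 6.5·110 = 404.
Sellers supply 404 only when they receive ps with -376 + 5·ps = 404, i.e. ps = 156.
s = ps − pb = 156 − 110 = 46.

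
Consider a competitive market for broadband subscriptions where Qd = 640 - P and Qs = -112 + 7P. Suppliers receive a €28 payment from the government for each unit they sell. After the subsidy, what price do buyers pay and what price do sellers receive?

Pre-subsidy: 640 - P = -112 + 7P gives P* = 94, Q* = 546.
With the subsidy, sellers receive Ps = Pb + 28 for each unit, where Pb is the price buyers pay.
Supply in terms of Pb becomes Qs = -112 + 7(Pb + 28) = 84 + 7Pb. Setting this equal to demand: 640 - Pb = 84 + 7Pb, so Pb = 69.5.
Sellers receive Ps = 69.5 + 28 = 97.5; Q' = 640 − 1·69.5 = 570.5.

Buyers pay €69.5; sellers receive €97.5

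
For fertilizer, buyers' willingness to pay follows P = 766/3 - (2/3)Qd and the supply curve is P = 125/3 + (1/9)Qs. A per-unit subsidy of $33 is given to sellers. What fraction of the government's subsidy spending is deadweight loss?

Pre-subsidy: 766/3 - (2/3)Q = 125/3 + (1/9)Q gives Q* = 1923/7 and P* = 1516/21.
With the subsidy, sellers receive Ps = Pb + 33 for each unit, where Pb is the price buyers pay.
On the curves, Pb = 766/3 - (2/3)Q and Ps = 125/3 + (1/9)Q; the wedge Ps − Pb = 33 gives 125/3 + (1/9)Q − (766/3 - (2/3)Q) = 33, so Q' = 2220/7.
Then Pb = 766/3 − (2/3)·(2220/7) = 922/21 and Ps = 125/3 + (1/9)·(2220/7) = 1615/21.
ΔCS = ½(1923/7 + 2220/7)(1516/21 − 922/21) = 410157/49; ΔPS = ½(1923/7 + 2220/7)(1615/21 − 1516/21) = 136719/98.
Government spending = 33 × 2220/7 = 73260/7.
DWL = ½ × 33 × (2220/7 − 1923/7) = 9801/14; fraction = (9801/14) / (73260/7) = 99/1480.

DWL / government spending = 99/1480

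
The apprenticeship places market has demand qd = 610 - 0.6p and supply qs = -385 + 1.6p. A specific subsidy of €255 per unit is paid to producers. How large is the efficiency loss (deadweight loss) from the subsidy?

Deadweight loss = 156060/11

Pre-subsidy: 610 - 0.6p = -385 + 1.6p gives p* = 4975/11, q* = 3725/11.
With the subsidy, sellers receive ps = pb + 255 for each unit, where pb is the price buyers pay.
Supply in terms of pb becomes qs = -385 + 1.6(pb + 255) = 23 + 1.6pb. Setting this equal to demand: 610 - 0.6pb = 23 + 1.6pb, so pb = 2935/11.
Sellers receive ps = 2935/11 + 255 = 5740/11; q' = 610 − 0.6·(2935/11) = 4949/11.
The subsidy expands output by 4949/11 − 3725/11 = 1224/11 past the efficient level; on those units the gap between marginal cost and willingness to pay runs from 0 up to 255.
DWL = ½ × 255 × 1224/11 = 156060/11.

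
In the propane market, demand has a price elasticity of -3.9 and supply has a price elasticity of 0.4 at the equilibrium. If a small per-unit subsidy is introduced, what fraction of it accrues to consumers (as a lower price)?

Consumer share = 4/43

For a small subsidy around the equilibrium, the benefit split depends on the relative slopes, which at a point are proportional to the elasticities.
Buyer share = εs/(εs + |εd|) = 0.4/(0.4 + 3.9) = 4/43; seller share = |εd|/(εs + |εd|) = 39/43.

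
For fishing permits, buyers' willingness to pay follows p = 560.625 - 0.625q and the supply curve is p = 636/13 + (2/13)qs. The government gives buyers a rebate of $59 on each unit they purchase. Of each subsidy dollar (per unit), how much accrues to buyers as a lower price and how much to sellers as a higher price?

Buyers gain 3835/81 per unit; sellers gain 944/81 per unit

Pre-subsidy: 560.625 - 0.625q = 636/13 + (2/13)q gives q* = 657 and p* = 150.
With the rebate, buyers effectively pay pb = ps − 59, where ps is the price sellers receive.
On the curves, pb = 560.625 - 0.625q and ps = 636/13 + (2/13)q; the wedge ps − pb = 59 gives 636/13 + (2/13)q − (560.625 - 0.625q) = 59, so q' = 59353/81.
Then pb = 560.625 − 0.625·(59353/81) = 8315/81 and ps = 636/13 + (2/13)·(59353/81) = 13094/81.
Buyers' price falls by p* − pb = 150 − 8315/81 = 3835/81; sellers' price rises by ps − p* = 13094/81 − 150 = 944/81.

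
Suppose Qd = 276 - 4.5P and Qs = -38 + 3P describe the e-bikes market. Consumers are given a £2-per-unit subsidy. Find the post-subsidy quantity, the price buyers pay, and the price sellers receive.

Q' = 91.2; buyers pay 616/15; sellers receive 646/15

Pre-subsidy: 276 - 4.5P = -38 + 3P gives P* = 628/15, Q* = 87.6.
With the rebate, buyers effectively pay Pb = Ps − 2, where Ps is the price sellers receive.
Demand in terms of Ps becomes Qd = 276 − 4.5(Ps − 2) = 285 - 4.5Ps. Setting this equal to supply: 285 - 4.5Ps = -38 + 3Ps, so Ps = 646/15.
Buyers pay Pb = 646/15 − 2 = 616/15; Q' = -38 + 3·(646/15) = 91.2.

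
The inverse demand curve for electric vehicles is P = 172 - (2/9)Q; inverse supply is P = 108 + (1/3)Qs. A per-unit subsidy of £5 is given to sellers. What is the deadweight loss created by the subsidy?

Deadweight loss = £22.5

Pre-subsidy: 172 - (2/9)Q = 108 + (1/3)Q gives Q* = 115.2 and P* = 146.4.
With the subsidy, sellers receive Ps = Pb + 5 for each unit, where Pb is the price buyers pay.
On the curves, Pb = 172 - (2/9)Q and Ps = 108 + (1/3)Q; the wedge Ps − Pb = 5 gives 108 + (1/3)Q − (172 - (2/9)Q) = 5, so Q' = 124.2.
Then Pb = 172 − (2/9)·124.2 = 144.4 and Ps = 108 + (1/3)·124.2 = 149.4.
The subsidy expands output by 124.2 − 115.2 = 9 past the efficient level; on those units the gap between marginal cost and willingness to pay runs from 0 up to 5.
DWL = ½ × 5 × 9 = 22.5.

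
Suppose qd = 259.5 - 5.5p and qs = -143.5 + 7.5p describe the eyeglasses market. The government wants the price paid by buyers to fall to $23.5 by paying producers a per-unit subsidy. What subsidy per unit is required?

At a buyer price of 23.5, quantity demanded is 259.5 − 5.5·23.5 = 130.25.
Sellers supply 130.25 only when they receive ps with -143.5 + 7.5·ps = 130.25, i.e. ps = 36.5.
s = ps − pb = 36.5 − 23.5 = 13.

Required subsidy s = $13 per unit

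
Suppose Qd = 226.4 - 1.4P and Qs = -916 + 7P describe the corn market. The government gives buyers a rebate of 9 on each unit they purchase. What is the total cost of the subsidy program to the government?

Government cost = 418.5

Pre-subsidy: 226.4 - 1.4P = -916 + 7P gives P* = 136, Q* = 36.
With the rebate, buyers effectively pay Pb = Ps − 9, where Ps is the price sellers receive.
Demand in terms of Ps becomes Qd = 226.4 − 1.4(Ps − 9) = 239 - 1.4Ps. Setting this equal to supply: 239 - 1.4Ps = -916 + 7Ps, so Ps = 137.5.
Buyers pay Pb = 137.5 − 9 = 128.5; Q' = -916 + 7·137.5 = 46.5.
Government outlay = subsidy × quantity = 9 × 46.5 = 418.5.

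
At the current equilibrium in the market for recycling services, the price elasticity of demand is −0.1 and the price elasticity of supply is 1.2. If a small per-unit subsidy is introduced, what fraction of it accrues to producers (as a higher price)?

For a small subsidy around the equilibrium, the benefit split depends on the relative slopes, which at a point are proportional to the elasticities.
Buyer share = εs/(εs + |εd|) = 1.2/(1.2 + 0.1) = 12/13; seller share = |εd|/(εs + |εd|) = 1/13.
So producers capture 1/13 of the subsidy.

Producer share = 1/13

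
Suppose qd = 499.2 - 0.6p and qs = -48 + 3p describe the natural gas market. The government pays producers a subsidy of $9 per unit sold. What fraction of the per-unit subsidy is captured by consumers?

Pre-subsidy: 499.2 - 0.6p = -48 + 3p gives p* = 152, q* = 408.
With the subsidy, sellers receive ps = pb + 9 for each unit, where pb is the price buyers pay.
Supply in terms of pb becomes qs = -48 + 3(pb + 9) = -21 + 3pb. Setting this equal to demand: 499.2 - 0.6pb = -21 + 3pb, so pb = 144.5.
Sellers receive ps = 144.5 + 9 = 153.5; q' = 499.2 − 0.6·144.5 = 412.5.
Buyers' price falls by p* − pb = 152 − 144.5 = 7.5; sellers' price rises by ps − p* = 153.5 − 152 = 1.5.
So consumers capture 7.5/9 = 5/6 of each unit of subsidy.

Consumer share = 5/6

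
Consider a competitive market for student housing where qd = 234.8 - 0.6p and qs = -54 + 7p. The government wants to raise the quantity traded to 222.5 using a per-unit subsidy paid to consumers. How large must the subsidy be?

Required subsidy s = 19 per unit

At q = 222.5, invert demand for the buyer price: pb = (234.8 − 222.5)/0.6 = 20.5; invert supply for the seller price: ps = (222.5 − (-54))/7 = 39.5.
The subsidy must fill the gap: s = ps − pb = 39.5 − 20.5 = 19.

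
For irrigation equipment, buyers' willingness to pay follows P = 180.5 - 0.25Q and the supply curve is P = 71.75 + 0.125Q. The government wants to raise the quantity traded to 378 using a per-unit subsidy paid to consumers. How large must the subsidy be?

Required subsidy s = 33 per unit

At Q = 378, from the demand curve buyers pay Pb = 180.5 − 0.25·378 = 86; from the supply curve sellers need Ps = 71.75 + 0.125·378 = 119.
The subsidy must fill the gap: s = Ps − Pb = 119 − 86 = 33.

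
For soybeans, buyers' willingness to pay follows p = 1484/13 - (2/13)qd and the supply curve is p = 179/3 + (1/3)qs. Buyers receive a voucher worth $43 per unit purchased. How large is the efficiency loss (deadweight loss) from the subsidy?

Pre-subsidy: 1484/13 - (2/13)q = 179/3 + (1/3)q gives q* = 2125/19 and p* = 1842/19.
With the rebate, buyers effectively pay pb = ps − 43, where ps is the price sellers receive.
On the curves, pb = 1484/13 - (2/13)q and ps = 179/3 + (1/3)q; the wedge ps − pb = 43 gives 179/3 + (1/3)q − (1484/13 - (2/13)q) = 43, so q' = 3802/19.
Then pb = 1484/13 − (2/13)·(3802/19) = 1584/19 and ps = 179/3 + (1/3)·(3802/19) = 2401/19.
The subsidy expands output by 3802/19 − 2125/19 = 1677/19 past the efficient level; on those units the gap between marginal cost and willingness to pay runs from 0 up to 43.
DWL = ½ × 43 × 1677/19 = 72111/38.

Deadweight loss = 72111/38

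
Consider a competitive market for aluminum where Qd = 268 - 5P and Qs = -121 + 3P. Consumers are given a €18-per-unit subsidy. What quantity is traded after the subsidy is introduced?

Q' = 58.625

Pre-subsidy: 268 - 5P = -121 + 3P gives P* = 48.625, Q* = 24.875.
With the rebate, buyers effectively pay Pb = Ps − 18, where Ps is the price sellers receive.
Demand in terms of Ps becomes Qd = 268 − 5(Ps − 18) = 358 - 5Ps. Setting this equal to supply: 358 - 5Ps = -121 + 3Ps, so Ps = 59.875.
Buyers pay Pb = 59.875 − 18 = 41.875; Q' = -121 + 3·59.875 = 58.625.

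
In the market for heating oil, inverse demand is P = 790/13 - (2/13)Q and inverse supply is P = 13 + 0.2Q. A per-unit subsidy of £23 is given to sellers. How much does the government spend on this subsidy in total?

Pre-subsidy: 790/13 - (2/13)Q = 13 + 0.2Q gives Q* = 135 and P* = 40.
With the subsidy, sellers receive Ps = Pb + 23 for each unit, where Pb is the price buyers pay.
On the curves, Pb = 790/13 - (2/13)Q and Ps = 13 + 0.2Q; the wedge Ps − Pb = 23 gives 13 + 0.2Q − (790/13 - (2/13)Q) = 23, so Q' = 200.
Then Pb = 790/13 − (2/13)·200 = 30 and Ps = 13 + 0.2·200 = 53.
Government outlay = subsidy × quantity = 23 × 200 = 4600.

Government cost = £4600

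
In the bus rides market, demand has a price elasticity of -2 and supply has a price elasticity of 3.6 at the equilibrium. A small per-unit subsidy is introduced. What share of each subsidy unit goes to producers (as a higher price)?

For a small subsidy around the equilibrium, the benefit split depends on the relative slopes, which at a point are proportional to the elasticities.
Buyer share = εs/(εs + |εd|) = 3.6/(3.6 + 2) = 9/14; seller share = |εd|/(εs + |εd|) = 5/14.
So producers capture 5/14 of the subsidy.

Producer share = 5/14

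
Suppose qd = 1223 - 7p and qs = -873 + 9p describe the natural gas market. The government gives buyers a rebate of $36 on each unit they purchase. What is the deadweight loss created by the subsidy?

Deadweight loss = $2551.5

Pre-subsidy: 1223 - 7p = -873 + 9p gives p* = 131, q* = 306.
With the rebate, buyers effectively pay pb = ps − 36, where ps is the price sellers receive.
Demand in terms of ps becomes qd = 1223 − 7(ps − 36) = 1475 - 7ps. Setting this equal to supply: 1475 - 7ps = -873 + 9ps, so ps = 146.75.
Buyers pay pb = 146.75 − 36 = 110.75; q' = -873 + 9·146.75 = 447.75.
The subsidy expands output by 447.75 − 306 = 141.75 past the efficient level; on those units the gap between marginal cost and willingness to pay runs from 0 up to 36.
DWL = ½ × 36 × 141.75 = 2551.5.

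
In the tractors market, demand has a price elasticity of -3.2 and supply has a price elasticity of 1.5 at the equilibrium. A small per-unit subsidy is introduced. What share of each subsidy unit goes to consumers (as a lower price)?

For a small subsidy around the equilibrium, the benefit split depends on the relative slopes, which at a point are proportional to the elasticities.
Buyer share = εs/(εs + |εd|) = 1.5/(1.5 + 3.2) = 15/47; seller share = |εd|/(εs + |εd|) = 32/47.

Consumer share = 15/47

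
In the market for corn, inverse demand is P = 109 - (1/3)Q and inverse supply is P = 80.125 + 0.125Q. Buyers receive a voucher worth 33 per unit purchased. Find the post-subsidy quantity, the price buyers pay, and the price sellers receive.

Pre-subsidy: 109 - (1/3)Q = 80.125 + 0.125Q gives Q* = 63 and P* = 88.
With the rebate, buyers effectively pay Pb = Ps − 33, where Ps is the price sellers receive.
On the curves, Pb = 109 - (1/3)Q and Ps = 80.125 + 0.125Q; the wedge Ps − Pb = 33 gives 80.125 + 0.125Q − (109 - (1/3)Q) = 33, so Q' = 135.
Then Pb = 109 − (1/3)·135 = 64 and Ps = 80.125 + 0.125·135 = 97.

Q' = 135; buyers pay 64; sellers receive 97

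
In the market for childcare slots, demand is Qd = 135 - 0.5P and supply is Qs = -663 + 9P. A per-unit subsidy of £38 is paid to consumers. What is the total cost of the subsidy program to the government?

Pre-subsidy: 135 - 0.5P = -663 + 9P gives P* = 84, Q* = 93.
With the rebate, buyers effectively pay Pb = Ps − 38, where Ps is the price sellers receive.
Demand in terms of Ps becomes Qd = 135 − 0.5(Ps − 38) = 154 - 0.5Ps. Setting this equal to supply: 154 - 0.5Ps = -663 + 9Ps, so Ps = 86.
Buyers pay Pb = 86 − 38 = 48; Q' = -663 + 9·86 = 111.
Government outlay = subsidy × quantity = 38 × 111 = 4218.

Government cost = £4218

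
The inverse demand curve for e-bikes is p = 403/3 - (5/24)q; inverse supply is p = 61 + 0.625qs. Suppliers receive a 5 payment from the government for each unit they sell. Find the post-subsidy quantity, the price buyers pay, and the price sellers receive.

q' = 94; buyers pay 114.75; sellers receive 119.75

Pre-subsidy: 403/3 - (5/24)q = 61 + 0.625q gives q* = 88 and p* = 116.
With the subsidy, sellers receive ps = pb + 5 for each unit, where pb is the price buyers pay.
On the curves, pb = 403/3 - (5/24)q and ps = 61 + 0.625q; the wedge ps − pb = 5 gives 61 + 0.625q − (403/3 - (5/24)q) = 5, so q' = 94.
Then pb = 403/3 − (5/24)·94 = 114.75 and ps = 61 + 0.625·94 = 119.75.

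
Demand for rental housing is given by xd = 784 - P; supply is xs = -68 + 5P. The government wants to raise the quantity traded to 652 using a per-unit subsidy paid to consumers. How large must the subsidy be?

Required subsidy s = 12 per unit

At x = 652, invert demand for the buyer price: Pb = (784 − 652)/1 = 132; invert supply for the seller price: Ps = (652 − (-68))/5 = 144.
The subsidy must fill the gap: s = Ps − Pb = 144 − 132 = 12.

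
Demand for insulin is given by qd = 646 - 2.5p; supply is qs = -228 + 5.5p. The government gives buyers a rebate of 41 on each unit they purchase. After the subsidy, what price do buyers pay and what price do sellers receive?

Buyers pay 81.0625; sellers receive 122.0625

Pre-subsidy: 646 - 2.5p = -228 + 5.5p gives p* = 109.25, q* = 372.875.
With the rebate, buyers effectively pay pb = ps − 41, where ps is the price sellers receive.
Demand in terms of ps becomes qd = 646 − 2.5(ps − 41) = 748.5 - 2.5ps. Setting this equal to supply: 748.5 - 2.5ps = -228 + 5.5ps, so ps = 122.0625.
Buyers pay pb = 122.0625 − 41 = 81.0625; q' = -228 + 5.5·122.0625 = 443.34375.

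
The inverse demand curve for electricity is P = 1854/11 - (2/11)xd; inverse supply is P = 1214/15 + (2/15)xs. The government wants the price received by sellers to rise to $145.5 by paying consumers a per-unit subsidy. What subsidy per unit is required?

At a seller price of 145.5, quantity supplied is -607 + 7.5·145.5 = 484.25.
Buyers absorb 484.25 only when they pay Pb = 1854/11 − (2/11)·484.25 = 80.5.
s = Ps − Pb = 145.5 − 80.5 = 65.

Required subsidy s = $65 per unit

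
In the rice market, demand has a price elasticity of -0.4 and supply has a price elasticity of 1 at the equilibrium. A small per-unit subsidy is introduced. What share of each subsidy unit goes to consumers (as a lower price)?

Consumer share = 5/7

For a small subsidy around the equilibrium, the benefit split depends on the relative slopes, which at a point are proportional to the elasticities.
Buyer share = εs/(εs + |εd|) = 1/(1 + 0.4) = 5/7; seller share = |εd|/(εs + |εd|) = 2/7.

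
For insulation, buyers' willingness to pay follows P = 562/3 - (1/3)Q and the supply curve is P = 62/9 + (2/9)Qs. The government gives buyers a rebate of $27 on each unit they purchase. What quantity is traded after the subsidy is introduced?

Q' = 373.4

Pre-subsidy: 562/3 - (1/3)Q = 62/9 + (2/9)Q gives Q* = 324.8 and P* = 1186/15.
With the rebate, buyers effectively pay Pb = Ps − 27, where Ps is the price sellers receive.
On the curves, Pb = 562/3 - (1/3)Q and Ps = 62/9 + (2/9)Q; the wedge Ps − Pb = 27 gives 62/9 + (2/9)Q − (562/3 - (1/3)Q) = 27, so Q' = 373.4.
Then Pb = 562/3 − (1/3)·373.4 = 943/15 and Ps = 62/9 + (2/9)·373.4 = 1348/15.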